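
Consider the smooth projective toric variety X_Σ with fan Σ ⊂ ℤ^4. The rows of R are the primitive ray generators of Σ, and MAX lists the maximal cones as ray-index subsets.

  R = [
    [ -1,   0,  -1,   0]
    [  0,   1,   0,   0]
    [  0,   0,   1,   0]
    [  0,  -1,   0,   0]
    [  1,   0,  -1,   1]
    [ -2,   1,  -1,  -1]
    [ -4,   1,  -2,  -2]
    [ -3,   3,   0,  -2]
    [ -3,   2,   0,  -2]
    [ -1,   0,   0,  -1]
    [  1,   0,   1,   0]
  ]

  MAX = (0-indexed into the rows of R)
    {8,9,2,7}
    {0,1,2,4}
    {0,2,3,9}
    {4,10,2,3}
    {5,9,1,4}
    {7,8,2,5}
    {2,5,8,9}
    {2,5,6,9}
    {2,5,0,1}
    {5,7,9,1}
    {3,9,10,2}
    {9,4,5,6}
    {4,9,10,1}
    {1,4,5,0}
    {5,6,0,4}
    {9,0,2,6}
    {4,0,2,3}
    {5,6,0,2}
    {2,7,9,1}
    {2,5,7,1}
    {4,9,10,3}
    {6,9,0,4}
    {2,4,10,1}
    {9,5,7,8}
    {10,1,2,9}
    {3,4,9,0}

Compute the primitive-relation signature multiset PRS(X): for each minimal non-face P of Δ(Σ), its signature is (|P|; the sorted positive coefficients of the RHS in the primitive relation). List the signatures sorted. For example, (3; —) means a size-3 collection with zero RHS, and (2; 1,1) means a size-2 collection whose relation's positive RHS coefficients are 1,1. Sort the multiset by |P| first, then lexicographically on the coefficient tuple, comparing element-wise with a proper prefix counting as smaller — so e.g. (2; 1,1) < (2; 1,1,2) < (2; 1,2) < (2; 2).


The 25 primitive collections of Σ (r=11, n=4):

  P={0,10}:  v_{0} + v_{10} = 0  so sig = (2; —)
  P={1,3}:  v_{1} + v_{3} = 0  so sig = (2; —)
  P={1,8}:  v_{1} + v_{8} = v_{7}  so sig = (2; 1)
  P={3,7}:  v_{3} + v_{7} = v_{8}  so sig = (2; 1)
  P={3,5}:  v_{3} + v_{5} = v_{0} + v_{9}  so sig = (2; 1,1)
  P={4,8}:  v_{4} + v_{8} = v_{1} + v_{5}  so sig = (2; 1,1)
  P={5,10}:  v_{5} + v_{10} = v_{1} + v_{9}  so sig = (2; 1,1)
  P={6,10}:  v_{6} + v_{10} = v_{5} + v_{9}  so sig = (2; 1,1)
  P={3,8}:  v_{3} + v_{8} = v_{2} + v_{5} + v_{9}  so sig = (2; 1,1,1)
  P={0,7}:  v_{0} + v_{7} = v_{1} + v_{2} + 2·v_{5}  so sig = (2; 1,1,2)
  P={6,8}:  v_{6} + v_{8} = v_{2} + 3·v_{5} + v_{9}  so sig = (2; 1,1,3)
  P={0,8}:  v_{0} + v_{8} = v_{2} + 2·v_{5}  so sig = (2; 1,2)
  P={4,7}:  v_{4} + v_{7} = 2·v_{1} + v_{5}  so sig = (2; 1,2)
  P={6,7}:  v_{6} + v_{7} = 2·v_{5} + v_{8}  so sig = (2; 1,2)
  P={8,10}:  v_{8} + v_{10} = 2·v_{1} + v_{2} + 2·v_{9}  so sig = (2; 1,2,2)
  P={7,10}:  v_{7} + v_{10} = 3·v_{1} + v_{2} + 2·v_{9}  so sig = (2; 1,2,3)
  P={1,6}:  v_{1} + v_{6} = 2·v_{5}  so sig = (2; 2)
  P={3,6}:  v_{3} + v_{6} = 2·v_{0} + 2·v_{9}  so sig = (2; 2,2)
  P={2,4,9}:  v_{2} + v_{4} + v_{9} = 0  so sig = (3; —)
  P={0,1,9}:  v_{0} + v_{1} + v_{9} = v_{5}  so sig = (3; 1)
  P={0,5,9}:  v_{0} + v_{5} + v_{9} = v_{6}  so sig = (3; 1)
  P={2,4,5}:  v_{2} + v_{4} + v_{5} = v_{0} + v_{1}  so sig = (3; 1,1)
  P={2,4,6}:  v_{2} + v_{4} + v_{6} = v_{0} + v_{5}  so sig = (3; 1,1)
  P={1,2,5,9}:  v_{1} + v_{2} + v_{5} + v_{9} = v_{8}  so sig = (4; 1)
  P={2,5,7,9}:  v_{2} + v_{5} + v_{7} + v_{9} = 2·v_{8}  so sig = (4; 2)

Hence PRS(X_Σ) =
[(2; —), (2; —), (2; 1), (2; 1), (2; 1,1), (2; 1,1), (2; 1,1), (2; 1,1), (2; 1,1,1), (2; 1,1,2), (2; 1,1,3), (2; 1,2), (2; 1,2), (2; 1,2), (2; 1,2,2), (2; 1,2,3), (2; 2), (2; 2,2), (3; —), (3; 1), (3; 1), (3; 1,1), (3; 1,1), (4; 1), (4; 2)]


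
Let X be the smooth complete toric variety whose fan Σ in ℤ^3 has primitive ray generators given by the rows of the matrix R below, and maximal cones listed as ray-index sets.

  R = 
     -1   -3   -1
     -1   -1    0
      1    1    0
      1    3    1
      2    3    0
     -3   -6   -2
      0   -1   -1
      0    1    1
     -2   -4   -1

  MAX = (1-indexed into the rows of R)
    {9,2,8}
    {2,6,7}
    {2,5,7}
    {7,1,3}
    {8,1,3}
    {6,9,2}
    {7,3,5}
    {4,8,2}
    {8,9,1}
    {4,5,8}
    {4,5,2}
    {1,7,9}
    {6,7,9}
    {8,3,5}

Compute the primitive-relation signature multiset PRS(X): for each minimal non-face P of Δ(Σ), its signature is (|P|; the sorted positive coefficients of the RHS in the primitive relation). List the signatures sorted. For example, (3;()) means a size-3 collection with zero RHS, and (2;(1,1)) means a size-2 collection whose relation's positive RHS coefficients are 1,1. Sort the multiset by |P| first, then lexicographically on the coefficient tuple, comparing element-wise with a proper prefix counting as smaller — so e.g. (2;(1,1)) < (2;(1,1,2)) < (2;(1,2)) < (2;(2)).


Minimal non-faces — 17 found among 9 rays, 14 max cones:

  {1,4}:  v_{1} + v_{4} = 0  so sig = (2;())
  {2,3}:  v_{2} + v_{3} = 0  so sig = (2;())
  {7,8}:  v_{7} + v_{8} = 0  so sig = (2;())
  {1,2}:  v_{1} + v_{2} = v_{9}  so sig = (2;(1))
  {3,9}:  v_{3} + v_{9} = v_{1}  so sig = (2;(1))
  {4,9}:  v_{4} + v_{9} = v_{2}  so sig = (2;(1))
  {5,9}:  v_{5} + v_{9} = v_{7}  so sig = (2;(1))
  {1,5}:  v_{1} + v_{5} = v_{3} + v_{7}  so sig = (2;(1,1))
  {3,4}:  v_{3} + v_{4} = v_{5} + v_{8}  so sig = (2;(1,1))
  {3,6}:  v_{3} + v_{6} = v_{7} + v_{9}  so sig = (2;(1,1))
  {4,7}:  v_{4} + v_{7} = v_{2} + v_{5}  so sig = (2;(1,1))
  {6,8}:  v_{6} + v_{8} = v_{2} + v_{9}  so sig = (2;(1,1))
  {1,6}:  v_{1} + v_{6} = v_{7} + 2·v_{9}  so sig = (2;(1,2))
  {4,6}:  v_{4} + v_{6} = 2·v_{2} + v_{7}  so sig = (2;(1,2))
  {5,6}:  v_{5} + v_{6} = v_{2} + 2·v_{7}  so sig = (2;(1,2))
  {2,5,8}:  v_{2} + v_{5} + v_{8} = v_{4}  so sig = (3;(1))
  {2,7,9}:  v_{2} + v_{7} + v_{9} = v_{6}  so sig = (3;(1))

Signatures (|P|; sorted positive RHS coefficients), sorted:
    |P|=2: 15 collections, coeffs (), (), (), (1), (1), (1), (1), (1,1), (1,1), (1,1), (1,1), (1,1), (1,2), (1,2), (1,2)
    |P|=3: 2 collections, coeffs (1), (1)


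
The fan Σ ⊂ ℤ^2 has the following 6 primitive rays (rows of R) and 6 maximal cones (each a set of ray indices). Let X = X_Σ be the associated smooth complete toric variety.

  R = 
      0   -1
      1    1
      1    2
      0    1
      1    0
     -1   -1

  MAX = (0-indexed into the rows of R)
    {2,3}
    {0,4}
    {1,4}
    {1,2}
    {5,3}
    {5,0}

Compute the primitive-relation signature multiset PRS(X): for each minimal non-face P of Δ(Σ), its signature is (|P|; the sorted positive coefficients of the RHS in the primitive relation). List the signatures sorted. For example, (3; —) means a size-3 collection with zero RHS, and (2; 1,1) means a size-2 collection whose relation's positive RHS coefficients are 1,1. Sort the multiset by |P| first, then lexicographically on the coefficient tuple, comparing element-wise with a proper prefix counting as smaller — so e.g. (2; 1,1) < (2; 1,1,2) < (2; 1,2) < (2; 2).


Minimal non-faces — 9 found among 6 rays, 6 max cones:

  {0,3}:  v_{0} + v_{3} = 0  ⟹  sig = (2; —)
  {1,5}:  v_{1} + v_{5} = 0  ⟹  sig = (2; —)
  {0,1}:  v_{0} + v_{1} = v_{4}  ⟹  sig = (2; 1)
  {0,2}:  v_{0} + v_{2} = v_{1}  ⟹  sig = (2; 1)
  {1,3}:  v_{1} + v_{3} = v_{2}  ⟹  sig = (2; 1)
  {2,5}:  v_{2} + v_{5} = v_{3}  ⟹  sig = (2; 1)
  {3,4}:  v_{3} + v_{4} = v_{1}  ⟹  sig = (2; 1)
  {4,5}:  v_{4} + v_{5} = v_{0}  ⟹  sig = (2; 1)
  {2,4}:  v_{2} + v_{4} = 2·v_{1}  ⟹  sig = (2; 2)

so the primitive-relation signature multiset is
    (2; —)
    (2; —)
    (2; 1)
    (2; 1)
    (2; 1)
    (2; 1)
    (2; 1)
    (2; 1)
    (2; 2)


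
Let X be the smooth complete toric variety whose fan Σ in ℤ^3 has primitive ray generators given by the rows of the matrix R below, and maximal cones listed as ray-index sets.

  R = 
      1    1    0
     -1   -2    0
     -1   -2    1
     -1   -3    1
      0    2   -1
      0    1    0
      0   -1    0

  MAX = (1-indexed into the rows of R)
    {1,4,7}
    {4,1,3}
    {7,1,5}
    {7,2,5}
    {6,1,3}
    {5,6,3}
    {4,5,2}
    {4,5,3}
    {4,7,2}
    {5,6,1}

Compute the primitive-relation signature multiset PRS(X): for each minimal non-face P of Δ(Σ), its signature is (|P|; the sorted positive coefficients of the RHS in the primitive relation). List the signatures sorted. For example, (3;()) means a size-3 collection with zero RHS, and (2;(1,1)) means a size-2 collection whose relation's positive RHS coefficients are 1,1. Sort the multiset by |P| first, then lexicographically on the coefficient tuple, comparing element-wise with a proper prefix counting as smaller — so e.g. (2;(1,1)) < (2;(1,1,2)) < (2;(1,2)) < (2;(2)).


Primitive collections (9):

  P={6,7}:  v_{6} + v_{7} = 0 — sig = (2;())
  P={1,2}:  v_{1} + v_{2} = v_{7} — sig = (2;(1))
  P={3,7}:  v_{3} + v_{7} = v_{4} — sig = (2;(1))
  P={4,6}:  v_{4} + v_{6} = v_{3} — sig = (2;(1))
  P={2,6}:  v_{2} + v_{6} = v_{4} + v_{5} — sig = (2;(1,1))
  P={2,3}:  v_{2} + v_{3} = 2·v_{4} + v_{5} — sig = (2;(1,2))
  P={1,4,5}:  v_{1} + v_{4} + v_{5} = 0 — sig = (3;())
  P={1,3,5}:  v_{1} + v_{3} + v_{5} = v_{6} — sig = (3;(1))
  P={4,5,7}:  v_{4} + v_{5} + v_{7} = v_{2} — sig = (3;(1))

Hence PRS(X_Σ) =
[(2;()), (2;(1)), (2;(1)), (2;(1)), (2;(1,1)), (2;(1,2)), (3;()), (3;(1)), (3;(1))]


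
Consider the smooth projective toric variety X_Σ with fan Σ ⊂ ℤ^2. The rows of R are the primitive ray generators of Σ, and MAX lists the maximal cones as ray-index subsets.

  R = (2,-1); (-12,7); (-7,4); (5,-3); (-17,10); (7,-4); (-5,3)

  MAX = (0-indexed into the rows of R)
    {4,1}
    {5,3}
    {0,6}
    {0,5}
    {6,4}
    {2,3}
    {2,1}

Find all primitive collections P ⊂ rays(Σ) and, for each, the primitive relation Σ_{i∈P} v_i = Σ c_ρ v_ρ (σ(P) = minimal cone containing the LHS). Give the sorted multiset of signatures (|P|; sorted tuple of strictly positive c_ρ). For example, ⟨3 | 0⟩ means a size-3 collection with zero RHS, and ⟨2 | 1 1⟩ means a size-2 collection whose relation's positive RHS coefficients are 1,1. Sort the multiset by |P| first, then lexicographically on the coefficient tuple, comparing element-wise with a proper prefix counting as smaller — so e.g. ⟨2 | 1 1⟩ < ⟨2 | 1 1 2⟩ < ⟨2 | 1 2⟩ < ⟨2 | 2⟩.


Primitive collections (14):

  P={2,5}:  v_{2} + v_{5} = 0  ⇒ sig = ⟨2 | 0⟩
  P={3,6}:  v_{3} + v_{6} = 0  ⇒ sig = ⟨2 | 0⟩
  P={0,2}:  v_{0} + v_{2} = v_{6}  ⇒ sig = ⟨2 | 1⟩
  P={0,3}:  v_{0} + v_{3} = v_{5}  ⇒ sig = ⟨2 | 1⟩
  P={1,3}:  v_{1} + v_{3} = v_{2}  ⇒ sig = ⟨2 | 1⟩
  P={1,5}:  v_{1} + v_{5} = v_{6}  ⇒ sig = ⟨2 | 1⟩
  P={1,6}:  v_{1} + v_{6} = v_{4}  ⇒ sig = ⟨2 | 1⟩
  P={2,6}:  v_{2} + v_{6} = v_{1}  ⇒ sig = ⟨2 | 1⟩
  P={3,4}:  v_{3} + v_{4} = v_{1}  ⇒ sig = ⟨2 | 1⟩
  P={5,6}:  v_{5} + v_{6} = v_{0}  ⇒ sig = ⟨2 | 1⟩
  P={0,1}:  v_{0} + v_{1} = 2·v_{6}  ⇒ sig = ⟨2 | 2⟩
  P={2,4}:  v_{2} + v_{4} = 2·v_{1}  ⇒ sig = ⟨2 | 2⟩
  P={4,5}:  v_{4} + v_{5} = 2·v_{6}  ⇒ sig = ⟨2 | 2⟩
  P={0,4}:  v_{0} + v_{4} = 3·v_{6}  ⇒ sig = ⟨2 | 3⟩

Sorted signature multiset PRS(X):
{ ⟨2 | 0⟩ ×2,  ⟨2 | 1⟩ ×8,  ⟨2 | 2⟩ ×3,  ⟨2 | 3⟩ }


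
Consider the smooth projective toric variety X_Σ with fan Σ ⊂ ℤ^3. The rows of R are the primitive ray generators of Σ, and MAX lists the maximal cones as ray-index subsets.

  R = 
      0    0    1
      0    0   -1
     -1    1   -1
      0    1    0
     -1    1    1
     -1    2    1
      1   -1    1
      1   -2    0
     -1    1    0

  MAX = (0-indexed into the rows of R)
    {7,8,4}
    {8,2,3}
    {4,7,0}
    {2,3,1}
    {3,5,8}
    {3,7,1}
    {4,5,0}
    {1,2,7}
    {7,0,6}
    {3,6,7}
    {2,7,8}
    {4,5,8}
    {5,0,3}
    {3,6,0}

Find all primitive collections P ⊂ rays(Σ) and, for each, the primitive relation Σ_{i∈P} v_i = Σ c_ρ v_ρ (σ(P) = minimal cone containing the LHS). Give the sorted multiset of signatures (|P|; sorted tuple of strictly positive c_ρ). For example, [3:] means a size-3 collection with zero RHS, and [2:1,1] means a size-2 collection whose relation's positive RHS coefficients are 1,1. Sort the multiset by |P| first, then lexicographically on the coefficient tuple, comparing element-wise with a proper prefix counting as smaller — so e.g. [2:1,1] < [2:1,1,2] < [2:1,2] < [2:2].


Minimal non-faces — 18 found among 9 rays, 14 max cones:

  • {0,1}:  v_{0} + v_{1} = 0 ; sig = [2:]
  • {2,6}:  v_{2} + v_{6} = 0 ; sig = [2:]
  • {0,2}:  v_{0} + v_{2} = v_{8} ; sig = [2:1]
  • {0,8}:  v_{0} + v_{8} = v_{4} ; sig = [2:1]
  • {1,4}:  v_{1} + v_{4} = v_{8} ; sig = [2:1]
  • {1,8}:  v_{1} + v_{8} = v_{2} ; sig = [2:1]
  • {3,4}:  v_{3} + v_{4} = v_{5} ; sig = [2:1]
  • {5,7}:  v_{5} + v_{7} = v_{0} ; sig = [2:1]
  • {6,8}:  v_{6} + v_{8} = v_{0} ; sig = [2:1]
  • {1,5}:  v_{1} + v_{5} = v_{3} + v_{8} ; sig = [2:1,1]
  • {1,6}:  v_{1} + v_{6} = v_{3} + v_{7} ; sig = [2:1,1]
  • {2,5}:  v_{2} + v_{5} = v_{3} + 2·v_{8} ; sig = [2:1,2]
  • {5,6}:  v_{5} + v_{6} = 2·v_{0} + v_{3} ; sig = [2:1,2]
  • {2,4}:  v_{2} + v_{4} = 2·v_{8} ; sig = [2:2]
  • {4,6}:  v_{4} + v_{6} = 2·v_{0} ; sig = [2:2]
  • {3,7,8}:  v_{3} + v_{7} + v_{8} = 0 ; sig = [3:]
  • {0,3,7}:  v_{0} + v_{3} + v_{7} = v_{6} ; sig = [3:1]
  • {2,3,7}:  v_{2} + v_{3} + v_{7} = v_{1} ; sig = [3:1]

so the primitive-relation signature multiset is
    |P|=2: 15 collections, coeffs (), (), (1), (1), (1), (1), (1), (1), (1), (1,1), (1,1), (1,2), (1,2), (2), (2)
    |P|=3: 3 collections, coeffs (), (1), (1)


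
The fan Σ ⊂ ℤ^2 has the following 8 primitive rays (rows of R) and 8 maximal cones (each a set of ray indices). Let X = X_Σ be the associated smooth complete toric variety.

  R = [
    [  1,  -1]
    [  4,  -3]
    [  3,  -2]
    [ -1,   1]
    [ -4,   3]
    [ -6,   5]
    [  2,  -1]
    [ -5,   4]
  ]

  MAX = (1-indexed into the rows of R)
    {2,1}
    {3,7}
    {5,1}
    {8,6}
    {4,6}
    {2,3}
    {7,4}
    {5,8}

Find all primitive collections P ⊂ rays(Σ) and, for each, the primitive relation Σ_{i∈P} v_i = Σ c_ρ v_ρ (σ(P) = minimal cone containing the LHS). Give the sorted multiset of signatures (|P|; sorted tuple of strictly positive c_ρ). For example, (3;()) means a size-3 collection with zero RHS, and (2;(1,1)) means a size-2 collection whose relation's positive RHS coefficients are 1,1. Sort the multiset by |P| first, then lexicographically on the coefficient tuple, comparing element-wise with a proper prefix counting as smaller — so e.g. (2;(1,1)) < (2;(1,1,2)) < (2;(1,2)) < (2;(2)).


Minimal non-faces — 20 found among 8 rays, 8 max cones:

  {1,4}:  v_{1} + v_{4} = 0 ; sig = (2;())
  {2,5}:  v_{2} + v_{5} = 0 ; sig = (2;())
  {1,3}:  v_{1} + v_{3} = v_{2} ; sig = (2;(1))
  {1,6}:  v_{1} + v_{6} = v_{8} ; sig = (2;(1))
  {1,7}:  v_{1} + v_{7} = v_{3} ; sig = (2;(1))
  {1,8}:  v_{1} + v_{8} = v_{5} ; sig = (2;(1))
  {2,4}:  v_{2} + v_{4} = v_{3} ; sig = (2;(1))
  {2,8}:  v_{2} + v_{8} = v_{4} ; sig = (2;(1))
  {3,4}:  v_{3} + v_{4} = v_{7} ; sig = (2;(1))
  {3,5}:  v_{3} + v_{5} = v_{4} ; sig = (2;(1))
  {4,5}:  v_{4} + v_{5} = v_{8} ; sig = (2;(1))
  {4,8}:  v_{4} + v_{8} = v_{6} ; sig = (2;(1))
  {2,6}:  v_{2} + v_{6} = 2·v_{4} ; sig = (2;(2))
  {2,7}:  v_{2} + v_{7} = 2·v_{3} ; sig = (2;(2))
  {3,8}:  v_{3} + v_{8} = 2·v_{4} ; sig = (2;(2))
  {5,6}:  v_{5} + v_{6} = 2·v_{8} ; sig = (2;(2))
  {5,7}:  v_{5} + v_{7} = 2·v_{4} ; sig = (2;(2))
  {3,6}:  v_{3} + v_{6} = 3·v_{4} ; sig = (2;(3))
  {7,8}:  v_{7} + v_{8} = 3·v_{4} ; sig = (2;(3))
  {6,7}:  v_{6} + v_{7} = 4·v_{4} ; sig = (2;(4))

Hence PRS(X_Σ) =
    (2;())
    (2;())
    (2;(1))
    (2;(1))
    (2;(1))
    (2;(1))
    (2;(1))
    (2;(1))
    (2;(1))
    (2;(1))
    (2;(1))
    (2;(1))
    (2;(2))
    (2;(2))
    (2;(2))
    (2;(2))
    (2;(2))
    (2;(3))
    (2;(3))
    (2;(4))


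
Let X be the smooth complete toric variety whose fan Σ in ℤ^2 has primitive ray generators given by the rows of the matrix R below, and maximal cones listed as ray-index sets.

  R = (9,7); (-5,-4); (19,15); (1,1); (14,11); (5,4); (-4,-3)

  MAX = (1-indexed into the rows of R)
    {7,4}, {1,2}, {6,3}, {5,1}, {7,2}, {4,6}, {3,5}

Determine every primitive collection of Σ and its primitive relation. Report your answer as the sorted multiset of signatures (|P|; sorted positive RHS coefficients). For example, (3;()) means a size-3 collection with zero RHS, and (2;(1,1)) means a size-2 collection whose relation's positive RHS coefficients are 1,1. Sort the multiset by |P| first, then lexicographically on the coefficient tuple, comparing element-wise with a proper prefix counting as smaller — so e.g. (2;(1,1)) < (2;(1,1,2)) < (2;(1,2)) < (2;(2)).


Δ(Σ) — 7 vertices, 14 min non-faces:

  P={2,6}:  v_{2} + v_{6} = 0  →  sig = (2;())
  P={1,6}:  v_{1} + v_{6} = v_{5}  →  sig = (2;(1))
  P={1,7}:  v_{1} + v_{7} = v_{6}  →  sig = (2;(1))
  P={2,3}:  v_{2} + v_{3} = v_{5}  →  sig = (2;(1))
  P={2,4}:  v_{2} + v_{4} = v_{7}  →  sig = (2;(1))
  P={2,5}:  v_{2} + v_{5} = v_{1}  →  sig = (2;(1))
  P={5,6}:  v_{5} + v_{6} = v_{3}  →  sig = (2;(1))
  P={6,7}:  v_{6} + v_{7} = v_{4}  →  sig = (2;(1))
  P={1,3}:  v_{1} + v_{3} = 2·v_{5}  →  sig = (2;(2))
  P={1,4}:  v_{1} + v_{4} = 2·v_{6}  →  sig = (2;(2))
  P={5,7}:  v_{5} + v_{7} = 2·v_{6}  →  sig = (2;(2))
  P={3,7}:  v_{3} + v_{7} = 3·v_{6}  →  sig = (2;(3))
  P={4,5}:  v_{4} + v_{5} = 3·v_{6}  →  sig = (2;(3))
  P={3,4}:  v_{3} + v_{4} = 4·v_{6}  →  sig = (2;(4))

Sorted signature multiset PRS(X):
    (2;())
    (2;(1))
    (2;(1))
    (2;(1))
    (2;(1))
    (2;(1))
    (2;(1))
    (2;(1))
    (2;(2))
    (2;(2))
    (2;(2))
    (2;(3))
    (2;(3))
    (2;(4))


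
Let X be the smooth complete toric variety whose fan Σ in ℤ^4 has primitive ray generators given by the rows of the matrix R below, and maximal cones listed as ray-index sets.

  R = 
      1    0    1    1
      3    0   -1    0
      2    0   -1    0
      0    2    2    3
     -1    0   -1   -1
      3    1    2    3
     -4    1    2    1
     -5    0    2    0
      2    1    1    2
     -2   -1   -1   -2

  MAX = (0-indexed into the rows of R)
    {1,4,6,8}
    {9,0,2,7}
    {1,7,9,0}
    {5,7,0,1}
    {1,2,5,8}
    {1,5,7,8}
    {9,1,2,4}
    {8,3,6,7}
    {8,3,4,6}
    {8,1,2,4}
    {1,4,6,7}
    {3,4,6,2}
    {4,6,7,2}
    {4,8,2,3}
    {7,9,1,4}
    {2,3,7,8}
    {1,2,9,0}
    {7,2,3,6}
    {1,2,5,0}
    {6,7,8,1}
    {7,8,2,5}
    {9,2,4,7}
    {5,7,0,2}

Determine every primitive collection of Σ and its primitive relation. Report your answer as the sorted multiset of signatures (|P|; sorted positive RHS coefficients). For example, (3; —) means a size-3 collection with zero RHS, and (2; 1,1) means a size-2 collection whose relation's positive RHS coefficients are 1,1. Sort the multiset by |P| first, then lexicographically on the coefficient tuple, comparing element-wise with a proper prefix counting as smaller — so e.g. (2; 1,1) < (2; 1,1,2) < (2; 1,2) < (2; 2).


The 17 primitive collections of Σ (r=10, n=4):

  P={0,4}:  v_{0} + v_{4} = 0  ⇒ sig = (2; —)
  P={8,9}:  v_{8} + v_{9} = 0  ⇒ sig = (2; —)
  P={0,8}:  v_{0} + v_{8} = v_{5}  ⇒ sig = (2; 1)
  P={4,5}:  v_{4} + v_{5} = v_{8}  ⇒ sig = (2; 1)
  P={5,9}:  v_{5} + v_{9} = v_{0}  ⇒ sig = (2; 1)
  P={0,6}:  v_{0} + v_{6} = v_{7} + v_{8}  ⇒ sig = (2; 1,1)
  P={3,9}:  v_{3} + v_{9} = v_{2} + v_{6}  ⇒ sig = (2; 1,1)
  P={6,9}:  v_{6} + v_{9} = v_{4} + v_{7}  ⇒ sig = (2; 1,1)
  P={0,3}:  v_{0} + v_{3} = v_{2} + v_{7} + 2·v_{8}  ⇒ sig = (2; 1,1,2)
  P={3,5}:  v_{3} + v_{5} = v_{2} + v_{7} + 3·v_{8}  ⇒ sig = (2; 1,1,3)
  P={1,3}:  v_{1} + v_{3} = v_{4} + 2·v_{8}  ⇒ sig = (2; 1,2)
  P={5,6}:  v_{5} + v_{6} = v_{7} + 2·v_{8}  ⇒ sig = (2; 1,2)
  P={1,2,7}:  v_{1} + v_{2} + v_{7} = 0  ⇒ sig = (3; —)
  P={2,6,8}:  v_{2} + v_{6} + v_{8} = v_{3}  ⇒ sig = (3; 1)
  P={4,7,8}:  v_{4} + v_{7} + v_{8} = v_{6}  ⇒ sig = (3; 1)
  P={1,2,6}:  v_{1} + v_{2} + v_{6} = v_{4} + v_{8}  ⇒ sig = (3; 1,1)
  P={3,4,7}:  v_{3} + v_{4} + v_{7} = v_{2} + 2·v_{6}  ⇒ sig = (3; 1,2)

Signatures (|P|; sorted positive RHS coefficients), sorted:
    (2; —)
    (2; —)
    (2; 1)
    (2; 1)
    (2; 1)
    (2; 1,1)
    (2; 1,1)
    (2; 1,1)
    (2; 1,1,2)
    (2; 1,1,3)
    (2; 1,2)
    (2; 1,2)
    (3; —)
    (3; 1)
    (3; 1)
    (3; 1,1)
    (3; 1,2)


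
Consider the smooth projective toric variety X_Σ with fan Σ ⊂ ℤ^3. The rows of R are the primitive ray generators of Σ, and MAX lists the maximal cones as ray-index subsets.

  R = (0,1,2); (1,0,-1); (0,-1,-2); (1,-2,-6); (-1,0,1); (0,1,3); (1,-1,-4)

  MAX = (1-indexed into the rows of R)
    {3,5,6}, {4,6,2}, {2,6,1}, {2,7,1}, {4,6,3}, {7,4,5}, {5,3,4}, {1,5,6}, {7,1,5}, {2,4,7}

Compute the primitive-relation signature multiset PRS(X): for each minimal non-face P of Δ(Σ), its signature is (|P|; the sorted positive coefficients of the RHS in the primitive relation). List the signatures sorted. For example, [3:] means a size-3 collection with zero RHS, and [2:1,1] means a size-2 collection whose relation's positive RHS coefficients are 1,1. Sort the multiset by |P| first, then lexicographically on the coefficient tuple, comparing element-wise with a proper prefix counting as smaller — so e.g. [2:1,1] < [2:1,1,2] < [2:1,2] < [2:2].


The 7 primitive collections of Σ (r=7, n=3):

  P={1,3}:  v_{1} + v_{3} = 0  ⇒ sig = [2:]
  P={2,5}:  v_{2} + v_{5} = 0  ⇒ sig = [2:]
  P={1,4}:  v_{1} + v_{4} = v_{7}  ⇒ sig = [2:1]
  P={3,7}:  v_{3} + v_{7} = v_{4}  ⇒ sig = [2:1]
  P={6,7}:  v_{6} + v_{7} = v_{2}  ⇒ sig = [2:1]
  P={2,3}:  v_{2} + v_{3} = v_{4} + v_{6}  ⇒ sig = [2:1,1]
  P={4,5,6}:  v_{4} + v_{5} + v_{6} = v_{3}  ⇒ sig = [3:1]

Hence PRS(X_Σ) =
[[2:], [2:], [2:1], [2:1], [2:1], [2:1,1], [3:1]]


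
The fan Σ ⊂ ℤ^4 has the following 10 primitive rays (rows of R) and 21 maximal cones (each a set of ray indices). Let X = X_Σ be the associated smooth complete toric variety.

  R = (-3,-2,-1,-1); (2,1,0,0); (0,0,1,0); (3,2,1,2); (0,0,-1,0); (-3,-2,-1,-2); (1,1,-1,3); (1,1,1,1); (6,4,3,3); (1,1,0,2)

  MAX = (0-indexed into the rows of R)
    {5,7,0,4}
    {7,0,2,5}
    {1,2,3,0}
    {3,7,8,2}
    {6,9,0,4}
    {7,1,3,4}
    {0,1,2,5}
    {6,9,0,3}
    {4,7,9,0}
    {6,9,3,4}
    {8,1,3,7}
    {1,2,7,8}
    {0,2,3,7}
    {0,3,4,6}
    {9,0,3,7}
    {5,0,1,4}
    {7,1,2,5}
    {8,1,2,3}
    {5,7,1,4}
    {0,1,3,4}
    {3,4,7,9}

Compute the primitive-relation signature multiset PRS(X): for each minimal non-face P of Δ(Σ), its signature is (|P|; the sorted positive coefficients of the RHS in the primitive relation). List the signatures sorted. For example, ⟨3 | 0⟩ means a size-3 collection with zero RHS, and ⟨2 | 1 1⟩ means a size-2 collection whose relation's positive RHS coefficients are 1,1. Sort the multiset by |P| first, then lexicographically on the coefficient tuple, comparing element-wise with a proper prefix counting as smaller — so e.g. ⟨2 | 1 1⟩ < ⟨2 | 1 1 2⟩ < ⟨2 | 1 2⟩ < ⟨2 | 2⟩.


Σ has 18 primitive collections:

  P = {2,4}:  v_{2} + v_{4} = 0  ⇒ sig = ⟨2 | 0⟩
  P = {3,5}:  v_{3} + v_{5} = 0  ⇒ sig = ⟨2 | 0⟩
  P = {0,8}:  v_{0} + v_{8} = v_{2} + v_{3}  ⇒ sig = ⟨2 | 1 1⟩
  P = {1,9}:  v_{1} + v_{9} = v_{3} + v_{4}  ⇒ sig = ⟨2 | 1 1⟩
  P = {2,6}:  v_{2} + v_{6} = v_{0} + v_{3} + v_{9}  ⇒ sig = ⟨2 | 1 1 1⟩
  P = {2,9}:  v_{2} + v_{9} = v_{0} + v_{3} + v_{7}  ⇒ sig = ⟨2 | 1 1 1⟩
  P = {4,8}:  v_{4} + v_{8} = v_{1} + v_{3} + v_{7}  ⇒ sig = ⟨2 | 1 1 1⟩
  P = {5,6}:  v_{5} + v_{6} = v_{0} + v_{4} + v_{9}  ⇒ sig = ⟨2 | 1 1 1⟩
  P = {5,8}:  v_{5} + v_{8} = v_{1} + v_{2} + v_{7}  ⇒ sig = ⟨2 | 1 1 1⟩
  P = {5,9}:  v_{5} + v_{9} = v_{0} + v_{4} + v_{7}  ⇒ sig = ⟨2 | 1 1 1⟩
  P = {6,8}:  v_{6} + v_{8} = 2·v_{3} + v_{9}  ⇒ sig = ⟨2 | 1 2⟩
  P = {8,9}:  v_{8} + v_{9} = 2·v_{3} + v_{7}  ⇒ sig = ⟨2 | 1 2⟩
  P = {1,6}:  v_{1} + v_{6} = v_{0} + 2·v_{3} + 2·v_{4}  ⇒ sig = ⟨2 | 1 2 2⟩
  P = {6,7}:  v_{6} + v_{7} = 2·v_{9}  ⇒ sig = ⟨2 | 2⟩
  P = {0,1,7}:  v_{0} + v_{1} + v_{7} = 0  ⇒ sig = ⟨3 | 0⟩
  P = {0,3,4,7}:  v_{0} + v_{3} + v_{4} + v_{7} = v_{9}  ⇒ sig = ⟨4 | 1⟩
  P = {0,3,4,9}:  v_{0} + v_{3} + v_{4} + v_{9} = v_{6}  ⇒ sig = ⟨4 | 1⟩
  P = {1,2,3,7}:  v_{1} + v_{2} + v_{3} + v_{7} = v_{8}  ⇒ sig = ⟨4 | 1⟩

Sorted signature multiset PRS(X):
{ ⟨2 | 0⟩ ×2,  ⟨2 | 1 1⟩ ×2,  ⟨2 | 1 1 1⟩ ×6,  ⟨2 | 1 2⟩ ×2,  ⟨2 | 1 2 2⟩,  ⟨2 | 2⟩,  ⟨3 | 0⟩,  ⟨4 | 1⟩ ×3 }


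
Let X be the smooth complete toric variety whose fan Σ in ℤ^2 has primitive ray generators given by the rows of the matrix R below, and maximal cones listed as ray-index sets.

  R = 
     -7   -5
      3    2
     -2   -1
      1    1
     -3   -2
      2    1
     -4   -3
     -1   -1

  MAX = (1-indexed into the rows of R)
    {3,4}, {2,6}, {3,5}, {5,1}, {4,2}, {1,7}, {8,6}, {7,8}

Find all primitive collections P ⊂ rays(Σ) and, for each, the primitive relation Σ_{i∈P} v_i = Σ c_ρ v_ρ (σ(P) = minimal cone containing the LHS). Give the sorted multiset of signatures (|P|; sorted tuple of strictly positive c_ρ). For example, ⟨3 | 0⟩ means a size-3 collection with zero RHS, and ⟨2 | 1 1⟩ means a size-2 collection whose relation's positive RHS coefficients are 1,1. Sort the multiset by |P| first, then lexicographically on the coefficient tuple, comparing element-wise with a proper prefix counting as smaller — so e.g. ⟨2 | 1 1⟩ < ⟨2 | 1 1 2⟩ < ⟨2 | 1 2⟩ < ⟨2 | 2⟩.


Minimal non-faces — 20 found among 8 rays, 8 max cones:

  {2,5}:  v_{2} + v_{5} = 0 — sig = ⟨2 | 0⟩
  {3,6}:  v_{3} + v_{6} = 0 — sig = ⟨2 | 0⟩
  {4,8}:  v_{4} + v_{8} = 0 — sig = ⟨2 | 0⟩
  {1,2}:  v_{1} + v_{2} = v_{7} — sig = ⟨2 | 1⟩
  {2,3}:  v_{2} + v_{3} = v_{4} — sig = ⟨2 | 1⟩
  {2,7}:  v_{2} + v_{7} = v_{8} — sig = ⟨2 | 1⟩
  {2,8}:  v_{2} + v_{8} = v_{6} — sig = ⟨2 | 1⟩
  {3,8}:  v_{3} + v_{8} = v_{5} — sig = ⟨2 | 1⟩
  {4,5}:  v_{4} + v_{5} = v_{3} — sig = ⟨2 | 1⟩
  {4,6}:  v_{4} + v_{6} = v_{2} — sig = ⟨2 | 1⟩
  {4,7}:  v_{4} + v_{7} = v_{5} — sig = ⟨2 | 1⟩
  {5,6}:  v_{5} + v_{6} = v_{8} — sig = ⟨2 | 1⟩
  {5,7}:  v_{5} + v_{7} = v_{1} — sig = ⟨2 | 1⟩
  {5,8}:  v_{5} + v_{8} = v_{7} — sig = ⟨2 | 1⟩
  {1,6}:  v_{1} + v_{6} = v_{7} + v_{8} — sig = ⟨2 | 1 1⟩
  {1,4}:  v_{1} + v_{4} = 2·v_{5} — sig = ⟨2 | 2⟩
  {1,8}:  v_{1} + v_{8} = 2·v_{7} — sig = ⟨2 | 2⟩
  {3,7}:  v_{3} + v_{7} = 2·v_{5} — sig = ⟨2 | 2⟩
  {6,7}:  v_{6} + v_{7} = 2·v_{8} — sig = ⟨2 | 2⟩
  {1,3}:  v_{1} + v_{3} = 3·v_{5} — sig = ⟨2 | 3⟩

Signatures (|P|; sorted positive RHS coefficients), sorted:
    ⟨2 | 0⟩
    ⟨2 | 0⟩
    ⟨2 | 0⟩
    ⟨2 | 1⟩
    ⟨2 | 1⟩
    ⟨2 | 1⟩
    ⟨2 | 1⟩
    ⟨2 | 1⟩
    ⟨2 | 1⟩
    ⟨2 | 1⟩
    ⟨2 | 1⟩
    ⟨2 | 1⟩
    ⟨2 | 1⟩
    ⟨2 | 1⟩
    ⟨2 | 1 1⟩
    ⟨2 | 2⟩
    ⟨2 | 2⟩
    ⟨2 | 2⟩
    ⟨2 | 2⟩
    ⟨2 | 3⟩


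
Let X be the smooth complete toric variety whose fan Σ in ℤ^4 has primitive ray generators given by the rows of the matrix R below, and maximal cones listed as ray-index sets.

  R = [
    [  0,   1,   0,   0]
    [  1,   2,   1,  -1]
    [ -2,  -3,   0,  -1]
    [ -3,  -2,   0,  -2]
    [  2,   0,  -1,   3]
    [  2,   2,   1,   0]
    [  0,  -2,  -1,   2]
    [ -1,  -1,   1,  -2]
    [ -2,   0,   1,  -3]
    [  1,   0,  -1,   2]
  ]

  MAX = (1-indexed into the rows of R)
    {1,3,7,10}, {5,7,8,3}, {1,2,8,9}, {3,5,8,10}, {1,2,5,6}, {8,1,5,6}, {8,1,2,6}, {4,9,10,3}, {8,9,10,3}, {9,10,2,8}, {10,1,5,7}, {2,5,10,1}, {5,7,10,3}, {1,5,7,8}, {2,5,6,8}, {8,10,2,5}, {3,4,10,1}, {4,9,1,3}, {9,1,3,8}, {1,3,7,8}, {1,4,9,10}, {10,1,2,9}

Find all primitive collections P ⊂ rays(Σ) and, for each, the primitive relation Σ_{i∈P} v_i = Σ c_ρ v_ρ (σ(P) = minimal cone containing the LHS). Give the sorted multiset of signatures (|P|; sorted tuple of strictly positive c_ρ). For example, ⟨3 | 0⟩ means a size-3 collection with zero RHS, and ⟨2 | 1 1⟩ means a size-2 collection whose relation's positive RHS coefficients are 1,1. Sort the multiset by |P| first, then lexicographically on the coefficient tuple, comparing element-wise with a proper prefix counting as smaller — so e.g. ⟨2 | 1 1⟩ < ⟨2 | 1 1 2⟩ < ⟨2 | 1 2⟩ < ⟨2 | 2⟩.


|primitive collections| = 18. Relations:

  • {5,9}:  v_{5} + v_{9} = 0  ⟹  sig = ⟨2 | 0⟩
  • {2,3}:  v_{2} + v_{3} = v_{8}  ⟹  sig = ⟨2 | 1⟩
  • {2,4}:  v_{2} + v_{4} = v_{9}  ⟹  sig = ⟨2 | 1⟩
  • {4,6}:  v_{4} + v_{6} = v_{1} + v_{8}  ⟹  sig = ⟨2 | 1 1⟩
  • {4,8}:  v_{4} + v_{8} = v_{3} + v_{9}  ⟹  sig = ⟨2 | 1 1⟩
  • {6,10}:  v_{6} + v_{10} = v_{2} + v_{5}  ⟹  sig = ⟨2 | 1 1⟩
  • {7,9}:  v_{7} + v_{9} = v_{1} + v_{3}  ⟹  sig = ⟨2 | 1 1⟩
  • {2,7}:  v_{2} + v_{7} = v_{1} + v_{5} + v_{8}  ⟹  sig = ⟨2 | 1 1 1⟩
  • {4,5}:  v_{4} + v_{5} = v_{1} + v_{3} + v_{10}  ⟹  sig = ⟨2 | 1 1 1⟩
  • {6,9}:  v_{6} + v_{9} = v_{1} + v_{2} + v_{8}  ⟹  sig = ⟨2 | 1 1 1⟩
  • {3,6}:  v_{3} + v_{6} = v_{1} + v_{5} + 2·v_{8}  ⟹  sig = ⟨2 | 1 1 2⟩
  • {4,7}:  v_{4} + v_{7} = 2·v_{1} + 2·v_{3} + v_{10}  ⟹  sig = ⟨2 | 1 2 2⟩
  • {6,7}:  v_{6} + v_{7} = 2·v_{1} + 2·v_{5} + 2·v_{8}  ⟹  sig = ⟨2 | 2 2 2⟩
  • {1,8,10}:  v_{1} + v_{8} + v_{10} = 0  ⟹  sig = ⟨3 | 0⟩
  • {1,3,5}:  v_{1} + v_{3} + v_{5} = v_{7}  ⟹  sig = ⟨3 | 1⟩
  • {7,8,10}:  v_{7} + v_{8} + v_{10} = v_{3} + v_{5}  ⟹  sig = ⟨3 | 1 1⟩
  • {1,2,5,8}:  v_{1} + v_{2} + v_{5} + v_{8} = v_{6}  ⟹  sig = ⟨4 | 1⟩
  • {1,3,9,10}:  v_{1} + v_{3} + v_{9} + v_{10} = v_{4}  ⟹  sig = ⟨4 | 1⟩

Sorted signature multiset PRS(X):
{ ⟨2 | 0⟩,  ⟨2 | 1⟩ ×2,  ⟨2 | 1 1⟩ ×4,  ⟨2 | 1 1 1⟩ ×3,  ⟨2 | 1 1 2⟩,  ⟨2 | 1 2 2⟩,  ⟨2 | 2 2 2⟩,  ⟨3 | 0⟩,  ⟨3 | 1⟩,  ⟨3 | 1 1⟩,  ⟨4 | 1⟩ ×2 }


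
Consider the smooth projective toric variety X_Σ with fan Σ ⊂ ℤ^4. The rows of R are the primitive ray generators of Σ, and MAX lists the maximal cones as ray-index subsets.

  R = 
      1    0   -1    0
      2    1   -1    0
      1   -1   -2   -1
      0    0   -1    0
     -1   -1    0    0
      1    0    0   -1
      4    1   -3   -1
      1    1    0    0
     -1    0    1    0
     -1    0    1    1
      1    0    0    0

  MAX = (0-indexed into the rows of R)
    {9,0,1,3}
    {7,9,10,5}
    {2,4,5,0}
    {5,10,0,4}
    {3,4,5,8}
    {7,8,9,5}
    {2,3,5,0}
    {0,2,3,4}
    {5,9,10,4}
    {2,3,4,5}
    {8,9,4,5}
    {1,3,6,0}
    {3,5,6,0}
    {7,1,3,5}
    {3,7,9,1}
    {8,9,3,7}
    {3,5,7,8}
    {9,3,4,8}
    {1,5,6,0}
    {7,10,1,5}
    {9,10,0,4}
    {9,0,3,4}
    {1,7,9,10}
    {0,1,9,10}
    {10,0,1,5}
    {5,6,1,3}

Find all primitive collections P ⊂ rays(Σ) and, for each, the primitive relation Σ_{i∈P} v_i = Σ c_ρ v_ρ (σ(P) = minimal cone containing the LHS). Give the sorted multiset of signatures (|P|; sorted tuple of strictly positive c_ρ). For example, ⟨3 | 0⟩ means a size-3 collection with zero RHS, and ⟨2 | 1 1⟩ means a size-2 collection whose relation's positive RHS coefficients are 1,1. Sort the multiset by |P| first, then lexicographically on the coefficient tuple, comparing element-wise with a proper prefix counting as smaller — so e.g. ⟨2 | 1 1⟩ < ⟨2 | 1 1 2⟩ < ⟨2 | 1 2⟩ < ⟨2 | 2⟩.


23 collections generate NE(X_Σ); each relation:

  P={0,8}:  v_{0} + v_{8} = 0 — sig = ⟨2 | 0⟩
  P={4,7}:  v_{4} + v_{7} = 0 — sig = ⟨2 | 0⟩
  P={0,7}:  v_{0} + v_{7} = v_{1} — sig = ⟨2 | 1⟩
  P={1,4}:  v_{1} + v_{4} = v_{0} — sig = ⟨2 | 1⟩
  P={1,8}:  v_{1} + v_{8} = v_{7} — sig = ⟨2 | 1⟩
  P={3,10}:  v_{3} + v_{10} = v_{0} — sig = ⟨2 | 1⟩
  P={2,9}:  v_{2} + v_{9} = v_{0} + v_{4} — sig = ⟨2 | 1 1⟩
  P={6,9}:  v_{6} + v_{9} = v_{0} + v_{1} — sig = ⟨2 | 1 1⟩
  P={8,10}:  v_{8} + v_{10} = v_{5} + v_{9} — sig = ⟨2 | 1 1⟩
  P={2,7}:  v_{2} + v_{7} = v_{0} + v_{3} + v_{5} — sig = ⟨2 | 1 1 1⟩
  P={2,8}:  v_{2} + v_{8} = v_{3} + v_{4} + v_{5} — sig = ⟨2 | 1 1 1⟩
  P={6,8}:  v_{6} + v_{8} = v_{1} + v_{3} + v_{5} — sig = ⟨2 | 1 1 1⟩
  P={1,2}:  v_{1} + v_{2} = 2·v_{0} + v_{3} + v_{5} — sig = ⟨2 | 1 1 2⟩
  P={2,10}:  v_{2} + v_{10} = 2·v_{0} + v_{4} + v_{5} — sig = ⟨2 | 1 1 2⟩
  P={4,6}:  v_{4} + v_{6} = 2·v_{0} + v_{3} + v_{5} — sig = ⟨2 | 1 1 2⟩
  P={6,7}:  v_{6} + v_{7} = 2·v_{1} + v_{3} + v_{5} — sig = ⟨2 | 1 1 2⟩
  P={6,10}:  v_{6} + v_{10} = 2·v_{0} + v_{1} + v_{5} — sig = ⟨2 | 1 1 2⟩
  P={2,6}:  v_{2} + v_{6} = 3·v_{0} + 2·v_{3} + 2·v_{5} — sig = ⟨2 | 2 2 3⟩
  P={3,5,9}:  v_{3} + v_{5} + v_{9} = 0 — sig = ⟨3 | 0⟩
  P={0,5,9}:  v_{0} + v_{5} + v_{9} = v_{10} — sig = ⟨3 | 1⟩
  P={1,5,9}:  v_{1} + v_{5} + v_{9} = v_{7} + v_{10} — sig = ⟨3 | 1 1⟩
  P={0,1,3,5}:  v_{0} + v_{1} + v_{3} + v_{5} = v_{6} — sig = ⟨4 | 1⟩
  P={0,3,4,5}:  v_{0} + v_{3} + v_{4} + v_{5} = v_{2} — sig = ⟨4 | 1⟩

Signatures (|P|; sorted positive RHS coefficients), sorted:
{ ⟨2 | 0⟩ ×2,  ⟨2 | 1⟩ ×4,  ⟨2 | 1 1⟩ ×3,  ⟨2 | 1 1 1⟩ ×3,  ⟨2 | 1 1 2⟩ ×5,  ⟨2 | 2 2 3⟩,  ⟨3 | 0⟩,  ⟨3 | 1⟩,  ⟨3 | 1 1⟩,  ⟨4 | 1⟩ ×2 }


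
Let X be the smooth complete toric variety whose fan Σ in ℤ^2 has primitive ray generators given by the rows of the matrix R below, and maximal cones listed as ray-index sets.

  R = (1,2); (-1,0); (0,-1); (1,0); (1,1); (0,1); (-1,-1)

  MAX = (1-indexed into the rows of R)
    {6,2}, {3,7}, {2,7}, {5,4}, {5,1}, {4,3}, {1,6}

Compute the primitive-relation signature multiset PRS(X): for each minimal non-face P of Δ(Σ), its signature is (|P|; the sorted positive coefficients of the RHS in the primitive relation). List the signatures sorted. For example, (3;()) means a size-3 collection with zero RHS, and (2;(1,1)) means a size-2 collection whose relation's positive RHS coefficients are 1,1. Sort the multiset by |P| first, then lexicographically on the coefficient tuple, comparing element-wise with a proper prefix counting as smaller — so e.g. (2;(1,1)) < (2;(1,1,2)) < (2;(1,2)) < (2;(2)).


Primitive collections (14):

  P = {2,4}:  v_{2} + v_{4} = 0  ⟹  sig = (2;())
  P = {3,6}:  v_{3} + v_{6} = 0  ⟹  sig = (2;())
  P = {5,7}:  v_{5} + v_{7} = 0  ⟹  sig = (2;())
  P = {1,3}:  v_{1} + v_{3} = v_{5}  ⟹  sig = (2;(1))
  P = {1,7}:  v_{1} + v_{7} = v_{6}  ⟹  sig = (2;(1))
  P = {2,3}:  v_{2} + v_{3} = v_{7}  ⟹  sig = (2;(1))
  P = {2,5}:  v_{2} + v_{5} = v_{6}  ⟹  sig = (2;(1))
  P = {3,5}:  v_{3} + v_{5} = v_{4}  ⟹  sig = (2;(1))
  P = {4,6}:  v_{4} + v_{6} = v_{5}  ⟹  sig = (2;(1))
  P = {4,7}:  v_{4} + v_{7} = v_{3}  ⟹  sig = (2;(1))
  P = {5,6}:  v_{5} + v_{6} = v_{1}  ⟹  sig = (2;(1))
  P = {6,7}:  v_{6} + v_{7} = v_{2}  ⟹  sig = (2;(1))
  P = {1,2}:  v_{1} + v_{2} = 2·v_{6}  ⟹  sig = (2;(2))
  P = {1,4}:  v_{1} + v_{4} = 2·v_{5}  ⟹  sig = (2;(2))

Sorted signature multiset PRS(X):
[(2;()), (2;()), (2;()), (2;(1)), (2;(1)), (2;(1)), (2;(1)), (2;(1)), (2;(1)), (2;(1)), (2;(1)), (2;(1)), (2;(2)), (2;(2))]


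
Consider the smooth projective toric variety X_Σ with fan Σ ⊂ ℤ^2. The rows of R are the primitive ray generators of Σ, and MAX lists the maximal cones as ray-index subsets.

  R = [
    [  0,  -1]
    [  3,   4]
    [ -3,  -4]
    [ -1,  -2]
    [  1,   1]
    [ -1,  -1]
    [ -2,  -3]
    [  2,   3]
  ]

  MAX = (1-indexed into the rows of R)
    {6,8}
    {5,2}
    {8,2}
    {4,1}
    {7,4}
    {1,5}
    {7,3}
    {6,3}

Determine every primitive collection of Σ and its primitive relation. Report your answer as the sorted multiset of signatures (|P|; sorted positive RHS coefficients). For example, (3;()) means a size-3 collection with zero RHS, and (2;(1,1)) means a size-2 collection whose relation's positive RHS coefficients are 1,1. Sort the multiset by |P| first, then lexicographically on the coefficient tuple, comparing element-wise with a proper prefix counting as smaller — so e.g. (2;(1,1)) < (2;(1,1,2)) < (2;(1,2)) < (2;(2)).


20 minimal non-faces of Δ(Σ) (on 8 rays):

  P = {2,3}:  v_{2} + v_{3} = 0  →  sig = (2;())
  P = {5,6}:  v_{5} + v_{6} = 0  →  sig = (2;())
  P = {7,8}:  v_{7} + v_{8} = 0  →  sig = (2;())
  P = {1,6}:  v_{1} + v_{6} = v_{4}  →  sig = (2;(1))
  P = {2,6}:  v_{2} + v_{6} = v_{8}  →  sig = (2;(1))
  P = {2,7}:  v_{2} + v_{7} = v_{5}  →  sig = (2;(1))
  P = {3,5}:  v_{3} + v_{5} = v_{7}  →  sig = (2;(1))
  P = {3,8}:  v_{3} + v_{8} = v_{6}  →  sig = (2;(1))
  P = {4,5}:  v_{4} + v_{5} = v_{1}  →  sig = (2;(1))
  P = {4,6}:  v_{4} + v_{6} = v_{7}  →  sig = (2;(1))
  P = {4,8}:  v_{4} + v_{8} = v_{5}  →  sig = (2;(1))
  P = {5,7}:  v_{5} + v_{7} = v_{4}  →  sig = (2;(1))
  P = {5,8}:  v_{5} + v_{8} = v_{2}  →  sig = (2;(1))
  P = {6,7}:  v_{6} + v_{7} = v_{3}  →  sig = (2;(1))
  P = {1,3}:  v_{1} + v_{3} = v_{4} + v_{7}  →  sig = (2;(1,1))
  P = {1,7}:  v_{1} + v_{7} = 2·v_{4}  →  sig = (2;(2))
  P = {1,8}:  v_{1} + v_{8} = 2·v_{5}  →  sig = (2;(2))
  P = {2,4}:  v_{2} + v_{4} = 2·v_{5}  →  sig = (2;(2))
  P = {3,4}:  v_{3} + v_{4} = 2·v_{7}  →  sig = (2;(2))
  P = {1,2}:  v_{1} + v_{2} = 3·v_{5}  →  sig = (2;(3))

so the primitive-relation signature multiset is
[(2;()), (2;()), (2;()), (2;(1)), (2;(1)), (2;(1)), (2;(1)), (2;(1)), (2;(1)), (2;(1)), (2;(1)), (2;(1)), (2;(1)), (2;(1)), (2;(1,1)), (2;(2)), (2;(2)), (2;(2)), (2;(2)), (2;(3))]


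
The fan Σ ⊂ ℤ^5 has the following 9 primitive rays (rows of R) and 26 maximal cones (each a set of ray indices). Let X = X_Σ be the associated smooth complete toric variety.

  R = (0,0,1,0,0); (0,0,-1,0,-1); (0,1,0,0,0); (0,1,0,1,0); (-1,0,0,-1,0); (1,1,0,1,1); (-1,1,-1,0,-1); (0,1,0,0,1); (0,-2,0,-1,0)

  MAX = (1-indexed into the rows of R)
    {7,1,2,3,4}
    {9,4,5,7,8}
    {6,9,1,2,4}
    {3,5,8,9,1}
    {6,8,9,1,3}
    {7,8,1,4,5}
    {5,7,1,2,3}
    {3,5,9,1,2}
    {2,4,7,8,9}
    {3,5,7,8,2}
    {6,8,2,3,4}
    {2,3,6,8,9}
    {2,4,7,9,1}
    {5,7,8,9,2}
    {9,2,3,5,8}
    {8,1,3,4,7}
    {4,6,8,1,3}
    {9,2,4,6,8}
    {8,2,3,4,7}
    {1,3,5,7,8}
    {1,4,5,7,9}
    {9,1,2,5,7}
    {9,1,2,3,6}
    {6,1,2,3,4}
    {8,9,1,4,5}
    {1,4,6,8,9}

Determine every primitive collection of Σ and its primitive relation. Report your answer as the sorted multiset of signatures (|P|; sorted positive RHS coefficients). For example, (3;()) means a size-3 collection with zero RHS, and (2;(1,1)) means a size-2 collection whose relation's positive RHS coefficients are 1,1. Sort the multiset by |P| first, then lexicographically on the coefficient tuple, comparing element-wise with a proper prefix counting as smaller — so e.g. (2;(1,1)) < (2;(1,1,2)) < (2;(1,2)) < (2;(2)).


8 minimal non-faces of Δ(Σ) (on 9 rays):

  P={5,6}:  v_{5} + v_{6} = v_{8}  ⇒ sig = (2;(1))
  P={6,7}:  v_{6} + v_{7} = v_{2} + v_{4} + v_{8}  ⇒ sig = (2;(1,1,1))
  P={3,4,9}:  v_{3} + v_{4} + v_{9} = 0  ⇒ sig = (3;())
  P={1,2,8}:  v_{1} + v_{2} + v_{8} = v_{3}  ⇒ sig = (3;(1))
  P={2,4,5}:  v_{2} + v_{4} + v_{5} = v_{7}  ⇒ sig = (3;(1))
  P={3,7,9}:  v_{3} + v_{7} + v_{9} = v_{2} + v_{5}  ⇒ sig = (3;(1,1))
  P={3,4,5}:  v_{3} + v_{4} + v_{5} = v_{1} + v_{7} + v_{8}  ⇒ sig = (3;(1,1,1))
  P={1,7,8,9}:  v_{1} + v_{7} + v_{8} + v_{9} = v_{5}  ⇒ sig = (4;(1))

so the primitive-relation signature multiset is
[(2;(1)), (2;(1,1,1)), (3;()), (3;(1)), (3;(1)), (3;(1,1)), (3;(1,1,1)), (4;(1))]


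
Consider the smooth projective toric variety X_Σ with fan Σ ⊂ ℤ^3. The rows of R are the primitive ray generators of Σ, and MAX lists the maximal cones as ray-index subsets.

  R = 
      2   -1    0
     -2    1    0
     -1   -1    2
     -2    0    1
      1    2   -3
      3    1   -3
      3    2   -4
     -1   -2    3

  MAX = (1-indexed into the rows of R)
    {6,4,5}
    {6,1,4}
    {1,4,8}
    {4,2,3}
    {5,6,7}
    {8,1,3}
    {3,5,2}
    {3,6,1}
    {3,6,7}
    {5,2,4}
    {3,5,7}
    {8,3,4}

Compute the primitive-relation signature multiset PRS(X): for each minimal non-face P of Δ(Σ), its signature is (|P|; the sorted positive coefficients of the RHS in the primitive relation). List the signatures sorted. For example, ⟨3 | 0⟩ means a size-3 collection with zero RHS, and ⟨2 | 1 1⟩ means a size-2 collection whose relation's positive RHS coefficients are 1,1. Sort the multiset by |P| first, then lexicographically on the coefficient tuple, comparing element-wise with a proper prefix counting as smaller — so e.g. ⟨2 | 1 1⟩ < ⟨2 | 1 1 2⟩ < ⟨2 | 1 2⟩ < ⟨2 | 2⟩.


The 14 primitive collections of Σ (r=8, n=3):

  • {1,2}:  v_{1} + v_{2} = 0 — sig = ⟨2 | 0⟩
  • {5,8}:  v_{5} + v_{8} = 0 — sig = ⟨2 | 0⟩
  • {1,5}:  v_{1} + v_{5} = v_{6} — sig = ⟨2 | 1⟩
  • {2,6}:  v_{2} + v_{6} = v_{5} — sig = ⟨2 | 1⟩
  • {4,7}:  v_{4} + v_{7} = v_{5} — sig = ⟨2 | 1⟩
  • {6,8}:  v_{6} + v_{8} = v_{1} — sig = ⟨2 | 1⟩
  • {2,8}:  v_{2} + v_{8} = v_{3} + v_{4} — sig = ⟨2 | 1 1⟩
  • {7,8}:  v_{7} + v_{8} = v_{3} + v_{6} — sig = ⟨2 | 1 1⟩
  • {1,7}:  v_{1} + v_{7} = v_{3} + 2·v_{6} — sig = ⟨2 | 1 2⟩
  • {2,7}:  v_{2} + v_{7} = v_{3} + 2·v_{5} — sig = ⟨2 | 1 2⟩
  • {3,4,6}:  v_{3} + v_{4} + v_{6} = 0 — sig = ⟨3 | 0⟩
  • {1,3,4}:  v_{1} + v_{3} + v_{4} = v_{8} — sig = ⟨3 | 1⟩
  • {3,4,5}:  v_{3} + v_{4} + v_{5} = v_{2} — sig = ⟨3 | 1⟩
  • {3,5,6}:  v_{3} + v_{5} + v_{6} = v_{7} — sig = ⟨3 | 1⟩

Sorted signature multiset PRS(X):
{ ⟨2 | 0⟩ ×2,  ⟨2 | 1⟩ ×4,  ⟨2 | 1 1⟩ ×2,  ⟨2 | 1 2⟩ ×2,  ⟨3 | 0⟩,  ⟨3 | 1⟩ ×3 }
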